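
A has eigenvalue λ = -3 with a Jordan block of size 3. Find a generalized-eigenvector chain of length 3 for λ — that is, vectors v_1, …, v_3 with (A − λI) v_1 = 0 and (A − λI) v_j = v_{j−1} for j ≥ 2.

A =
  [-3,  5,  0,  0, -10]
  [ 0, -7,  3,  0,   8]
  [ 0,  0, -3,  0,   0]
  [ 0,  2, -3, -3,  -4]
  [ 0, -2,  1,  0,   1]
A Jordan chain for λ = -3 of length 3:
v_1 = (5, -4, 0, 2, -2)ᵀ
v_2 = (0, 3, 0, -3, 1)ᵀ
v_3 = (0, 0, 1, 0, 0)ᵀ

Let N = A − (-3)·I. We want v_3 with N^3 v_3 = 0 but N^2 v_3 ≠ 0; then v_{j-1} := N · v_j for j = 3, …, 2.

Pick v_3 = (0, 0, 1, 0, 0)ᵀ.
Then v_2 = N · v_3 = (0, 3, 0, -3, 1)ᵀ.
Then v_1 = N · v_2 = (5, -4, 0, 2, -2)ᵀ.

Sanity check: (A − (-3)·I) v_1 = (0, 0, 0, 0, 0)ᵀ = 0. ✓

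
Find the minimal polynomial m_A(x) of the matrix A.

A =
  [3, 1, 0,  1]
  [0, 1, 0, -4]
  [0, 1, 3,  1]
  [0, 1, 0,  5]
x^3 - 9*x^2 + 27*x - 27

The characteristic polynomial is χ_A(x) = (x - 3)^4, so the eigenvalues are known. The minimal polynomial is
  m_A(x) = Π_λ (x − λ)^{k_λ}
where k_λ is the size of the *largest* Jordan block for λ (equivalently, the smallest k with (A − λI)^k v = 0 for every generalised eigenvector v of λ).

  λ = 3: largest Jordan block has size 3, contributing (x − 3)^3

So m_A(x) = (x - 3)^3 = x^3 - 9*x^2 + 27*x - 27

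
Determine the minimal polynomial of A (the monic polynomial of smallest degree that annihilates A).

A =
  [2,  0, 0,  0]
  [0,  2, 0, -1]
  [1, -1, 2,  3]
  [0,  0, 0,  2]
x^3 - 6*x^2 + 12*x - 8

The characteristic polynomial is χ_A(x) = (x - 2)^4, so the eigenvalues are known. The minimal polynomial is
  m_A(x) = Π_λ (x − λ)^{k_λ}
where k_λ is the size of the *largest* Jordan block for λ (equivalently, the smallest k with (A − λI)^k v = 0 for every generalised eigenvector v of λ).

  λ = 2: largest Jordan block has size 3, contributing (x − 2)^3

So m_A(x) = (x - 2)^3 = x^3 - 6*x^2 + 12*x - 8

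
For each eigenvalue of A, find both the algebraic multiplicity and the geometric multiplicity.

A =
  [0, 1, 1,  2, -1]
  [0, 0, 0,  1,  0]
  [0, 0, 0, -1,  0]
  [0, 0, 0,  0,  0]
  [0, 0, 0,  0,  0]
λ = 0: alg = 5, geom = 3

Step 1 — factor the characteristic polynomial to read off the algebraic multiplicities:
  χ_A(x) = x^5

Step 2 — compute geometric multiplicities via the rank-nullity identity g(λ) = n − rank(A − λI):
  rank(A − (0)·I) = 2, so dim ker(A − (0)·I) = n − 2 = 3

Summary:
  λ = 0: algebraic multiplicity = 5, geometric multiplicity = 3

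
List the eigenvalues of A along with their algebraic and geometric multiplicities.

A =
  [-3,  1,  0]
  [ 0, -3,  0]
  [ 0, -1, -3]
λ = -3: alg = 3, geom = 2

Step 1 — factor the characteristic polynomial to read off the algebraic multiplicities:
  χ_A(x) = (x + 3)^3

Step 2 — compute geometric multiplicities via the rank-nullity identity g(λ) = n − rank(A − λI):
  rank(A − (-3)·I) = 1, so dim ker(A − (-3)·I) = n − 1 = 2

Summary:
  λ = -3: algebraic multiplicity = 3, geometric multiplicity = 2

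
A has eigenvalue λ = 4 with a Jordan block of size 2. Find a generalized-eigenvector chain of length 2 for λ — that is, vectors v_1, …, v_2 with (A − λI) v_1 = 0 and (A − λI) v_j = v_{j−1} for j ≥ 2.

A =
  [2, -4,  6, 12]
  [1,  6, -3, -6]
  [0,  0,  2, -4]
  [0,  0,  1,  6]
A Jordan chain for λ = 4 of length 2:
v_1 = (-2, 1, 0, 0)ᵀ
v_2 = (1, 0, 0, 0)ᵀ

Let N = A − (4)·I. We want v_2 with N^2 v_2 = 0 but N^1 v_2 ≠ 0; then v_{j-1} := N · v_j for j = 2, …, 2.

Pick v_2 = (1, 0, 0, 0)ᵀ.
Then v_1 = N · v_2 = (-2, 1, 0, 0)ᵀ.

Sanity check: (A − (4)·I) v_1 = (0, 0, 0, 0)ᵀ = 0. ✓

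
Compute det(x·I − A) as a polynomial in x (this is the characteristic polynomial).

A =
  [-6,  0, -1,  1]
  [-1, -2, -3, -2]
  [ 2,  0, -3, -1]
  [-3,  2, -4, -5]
x^4 + 16*x^3 + 96*x^2 + 256*x + 256

Expanding det(x·I − A) (e.g. by cofactor expansion or by noting that A is similar to its Jordan form J, which has the same characteristic polynomial as A) gives
  χ_A(x) = x^4 + 16*x^3 + 96*x^2 + 256*x + 256
which factors as (x + 4)^4. The eigenvalues (with algebraic multiplicities) are λ = -4 with multiplicity 4.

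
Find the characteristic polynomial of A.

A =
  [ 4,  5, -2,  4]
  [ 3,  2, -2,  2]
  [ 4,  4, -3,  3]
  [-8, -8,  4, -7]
x^4 + 4*x^3 + 6*x^2 + 4*x + 1

Expanding det(x·I − A) (e.g. by cofactor expansion or by noting that A is similar to its Jordan form J, which has the same characteristic polynomial as A) gives
  χ_A(x) = x^4 + 4*x^3 + 6*x^2 + 4*x + 1
which factors as (x + 1)^4. The eigenvalues (with algebraic multiplicities) are λ = -1 with multiplicity 4.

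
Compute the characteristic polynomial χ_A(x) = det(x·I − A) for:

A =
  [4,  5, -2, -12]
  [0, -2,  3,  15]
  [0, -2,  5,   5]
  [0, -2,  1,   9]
x^4 - 16*x^3 + 96*x^2 - 256*x + 256

Expanding det(x·I − A) (e.g. by cofactor expansion or by noting that A is similar to its Jordan form J, which has the same characteristic polynomial as A) gives
  χ_A(x) = x^4 - 16*x^3 + 96*x^2 - 256*x + 256
which factors as (x - 4)^4. The eigenvalues (with algebraic multiplicities) are λ = 4 with multiplicity 4.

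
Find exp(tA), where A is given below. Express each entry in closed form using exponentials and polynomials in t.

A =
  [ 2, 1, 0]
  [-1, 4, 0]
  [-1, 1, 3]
e^{tA} =
  [-t*exp(3*t) + exp(3*t), t*exp(3*t), 0]
  [-t*exp(3*t), t*exp(3*t) + exp(3*t), 0]
  [-t*exp(3*t), t*exp(3*t), exp(3*t)]

Strategy: write A = P · J · P⁻¹ where J is a Jordan canonical form, so e^{tA} = P · e^{tJ} · P⁻¹, and e^{tJ} can be computed block-by-block.

A has Jordan form
J =
  [3, 1, 0]
  [0, 3, 0]
  [0, 0, 3]
(up to reordering of blocks).

Per-block formulas:
  For a 1×1 block at λ = 3: exp(t · [3]) = [e^(3t)].
  For a 2×2 Jordan block J_2(3): exp(t · J_2(3)) = e^(3t)·(I + t·N), where N is the 2×2 nilpotent shift.

After assembling e^{tJ} and conjugating by P, we get:

e^{tA} =
  [-t*exp(3*t) + exp(3*t), t*exp(3*t), 0]
  [-t*exp(3*t), t*exp(3*t) + exp(3*t), 0]
  [-t*exp(3*t), t*exp(3*t), exp(3*t)]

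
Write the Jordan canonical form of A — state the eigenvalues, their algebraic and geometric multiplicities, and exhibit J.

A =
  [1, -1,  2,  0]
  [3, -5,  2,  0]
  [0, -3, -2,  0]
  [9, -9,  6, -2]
J_3(-2) ⊕ J_1(-2)

The characteristic polynomial is
  det(x·I − A) = x^4 + 8*x^3 + 24*x^2 + 32*x + 16 = (x + 2)^4

Eigenvalues and multiplicities (the geometric multiplicity of λ is n − rank(A − λI), which equals the number of Jordan blocks for λ):
  λ = -2: algebraic multiplicity = 4, geometric multiplicity = 2

Determining the block sizes for each eigenvalue:
  λ = -2: with am = 4 and gm = 2, the partition is not yet determined (e.g. several partitions of 4 into 2 parts exist). Let N = A − (-2)·I. Computing rank(N^1) = 2, rank(N^2) = 1, rank(N^3) = 0; the number of blocks of size ≥ j is rank(N^{j−1}) − rank(N^j), giving [2, 1, 1]. So we have 1 block(s) of size 3, 1 block(s) of size 1 → block sizes [3, 1]

Assembling the blocks gives a Jordan form
J =
  [-2,  1,  0,  0]
  [ 0, -2,  1,  0]
  [ 0,  0, -2,  0]
  [ 0,  0,  0, -2]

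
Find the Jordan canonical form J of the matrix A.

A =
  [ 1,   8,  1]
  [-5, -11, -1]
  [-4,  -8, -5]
J_3(-5)

The characteristic polynomial is
  det(x·I − A) = x^3 + 15*x^2 + 75*x + 125 = (x + 5)^3

Eigenvalues and multiplicities (the geometric multiplicity of λ is n − rank(A − λI), which equals the number of Jordan blocks for λ):
  λ = -5: algebraic multiplicity = 3, geometric multiplicity = 1

Determining the block sizes for each eigenvalue:
  λ = -5: one block (gm = 1), so the single block has size am = 3 → block sizes [3]

Assembling the blocks gives a Jordan form
J =
  [-5,  1,  0]
  [ 0, -5,  1]
  [ 0,  0, -5]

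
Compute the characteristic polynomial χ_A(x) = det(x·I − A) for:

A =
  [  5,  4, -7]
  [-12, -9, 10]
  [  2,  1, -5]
x^3 + 9*x^2 + 27*x + 27

Expanding det(x·I − A) (e.g. by cofactor expansion or by noting that A is similar to its Jordan form J, which has the same characteristic polynomial as A) gives
  χ_A(x) = x^3 + 9*x^2 + 27*x + 27
which factors as (x + 3)^3. The eigenvalues (with algebraic multiplicities) are λ = -3 with multiplicity 3.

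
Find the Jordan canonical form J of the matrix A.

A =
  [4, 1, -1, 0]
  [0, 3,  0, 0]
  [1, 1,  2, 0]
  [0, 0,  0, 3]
J_2(3) ⊕ J_1(3) ⊕ J_1(3)

The characteristic polynomial is
  det(x·I − A) = x^4 - 12*x^3 + 54*x^2 - 108*x + 81 = (x - 3)^4

Eigenvalues and multiplicities (the geometric multiplicity of λ is n − rank(A − λI), which equals the number of Jordan blocks for λ):
  λ = 3: algebraic multiplicity = 4, geometric multiplicity = 3

Determining the block sizes for each eigenvalue:
  λ = 3: 3 blocks summing to 4 forces exactly one block of size 2 and the rest size 1 → block sizes [2, 1, 1]

Assembling the blocks gives a Jordan form
J =
  [3, 1, 0, 0]
  [0, 3, 0, 0]
  [0, 0, 3, 0]
  [0, 0, 0, 3]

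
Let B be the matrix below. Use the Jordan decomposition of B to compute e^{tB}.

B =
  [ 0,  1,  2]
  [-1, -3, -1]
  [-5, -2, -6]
e^{tB} =
  [-t^2*exp(-3*t) + 3*t*exp(-3*t) + exp(-3*t), -t^2*exp(-3*t)/2 + t*exp(-3*t), -t^2*exp(-3*t)/2 + 2*t*exp(-3*t)]
  [t^2*exp(-3*t) - t*exp(-3*t), t^2*exp(-3*t)/2 + exp(-3*t), t^2*exp(-3*t)/2 - t*exp(-3*t)]
  [t^2*exp(-3*t) - 5*t*exp(-3*t), t^2*exp(-3*t)/2 - 2*t*exp(-3*t), t^2*exp(-3*t)/2 - 3*t*exp(-3*t) + exp(-3*t)]

Strategy: write B = P · J · P⁻¹ where J is a Jordan canonical form, so e^{tB} = P · e^{tJ} · P⁻¹, and e^{tJ} can be computed block-by-block.

B has Jordan form
J =
  [-3,  1,  0]
  [ 0, -3,  1]
  [ 0,  0, -3]
(up to reordering of blocks).

Per-block formulas:
  For a 3×3 Jordan block J_3(-3): exp(t · J_3(-3)) = e^(-3t)·(I + t·N + (t^2/2)·N^2), where N is the 3×3 nilpotent shift.

After assembling e^{tJ} and conjugating by P, we get:

e^{tB} =
  [-t^2*exp(-3*t) + 3*t*exp(-3*t) + exp(-3*t), -t^2*exp(-3*t)/2 + t*exp(-3*t), -t^2*exp(-3*t)/2 + 2*t*exp(-3*t)]
  [t^2*exp(-3*t) - t*exp(-3*t), t^2*exp(-3*t)/2 + exp(-3*t), t^2*exp(-3*t)/2 - t*exp(-3*t)]
  [t^2*exp(-3*t) - 5*t*exp(-3*t), t^2*exp(-3*t)/2 - 2*t*exp(-3*t), t^2*exp(-3*t)/2 - 3*t*exp(-3*t) + exp(-3*t)]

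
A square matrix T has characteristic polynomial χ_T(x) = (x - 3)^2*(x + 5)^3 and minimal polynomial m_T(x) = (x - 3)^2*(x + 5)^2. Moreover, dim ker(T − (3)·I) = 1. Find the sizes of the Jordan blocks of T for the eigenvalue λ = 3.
Block sizes for λ = 3: [2]

Step 1 — from the characteristic polynomial, algebraic multiplicity of λ = 3 is 2. From dim ker(T − (3)·I) = 1, there are exactly 1 Jordan blocks for λ = 3.
Step 2 — from the minimal polynomial, the factor (x − 3)^2 tells us the largest block for λ = 3 has size 2.
Step 3 — with total size 2, 1 blocks, and largest block 2, the block sizes (in nonincreasing order) are [2].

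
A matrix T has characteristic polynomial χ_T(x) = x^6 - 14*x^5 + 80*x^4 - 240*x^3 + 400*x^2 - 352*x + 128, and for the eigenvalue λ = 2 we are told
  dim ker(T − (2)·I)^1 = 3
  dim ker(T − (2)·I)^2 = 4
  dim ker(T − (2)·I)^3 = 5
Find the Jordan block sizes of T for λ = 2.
Block sizes for λ = 2: [3, 1, 1]

From the dimensions of kernels of powers, the number of Jordan blocks of size at least j is d_j − d_{j−1} where d_j = dim ker(N^j) (with d_0 = 0). Computing the differences gives [3, 1, 1].
The number of blocks of size exactly k is (#blocks of size ≥ k) − (#blocks of size ≥ k + 1), so the partition is: 2 block(s) of size 1, 1 block(s) of size 3.
In nonincreasing order the block sizes are [3, 1, 1].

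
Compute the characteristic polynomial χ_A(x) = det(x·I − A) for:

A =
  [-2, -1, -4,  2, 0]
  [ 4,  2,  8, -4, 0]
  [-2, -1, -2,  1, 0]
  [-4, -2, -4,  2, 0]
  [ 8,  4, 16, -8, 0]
x^5

Expanding det(x·I − A) (e.g. by cofactor expansion or by noting that A is similar to its Jordan form J, which has the same characteristic polynomial as A) gives
  χ_A(x) = x^5
which factors as x^5. The eigenvalues (with algebraic multiplicities) are λ = 0 with multiplicity 5.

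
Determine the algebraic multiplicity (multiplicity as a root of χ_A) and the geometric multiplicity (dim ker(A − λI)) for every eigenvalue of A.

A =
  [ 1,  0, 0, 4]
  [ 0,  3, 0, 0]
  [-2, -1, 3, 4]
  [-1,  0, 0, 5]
λ = 3: alg = 4, geom = 2

Step 1 — factor the characteristic polynomial to read off the algebraic multiplicities:
  χ_A(x) = (x - 3)^4

Step 2 — compute geometric multiplicities via the rank-nullity identity g(λ) = n − rank(A − λI):
  rank(A − (3)·I) = 2, so dim ker(A − (3)·I) = n − 2 = 2

Summary:
  λ = 3: algebraic multiplicity = 4, geometric multiplicity = 2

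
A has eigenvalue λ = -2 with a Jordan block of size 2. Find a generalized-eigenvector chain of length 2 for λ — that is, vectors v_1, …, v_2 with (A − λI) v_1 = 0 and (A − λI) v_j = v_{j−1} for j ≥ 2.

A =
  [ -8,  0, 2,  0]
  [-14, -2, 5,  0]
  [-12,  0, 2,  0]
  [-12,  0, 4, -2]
A Jordan chain for λ = -2 of length 2:
v_1 = (0, 1, 0, 0)ᵀ
v_2 = (1, 0, 3, 0)ᵀ

Let N = A − (-2)·I. We want v_2 with N^2 v_2 = 0 but N^1 v_2 ≠ 0; then v_{j-1} := N · v_j for j = 2, …, 2.

Pick v_2 = (1, 0, 3, 0)ᵀ.
Then v_1 = N · v_2 = (0, 1, 0, 0)ᵀ.

Sanity check: (A − (-2)·I) v_1 = (0, 0, 0, 0)ᵀ = 0. ✓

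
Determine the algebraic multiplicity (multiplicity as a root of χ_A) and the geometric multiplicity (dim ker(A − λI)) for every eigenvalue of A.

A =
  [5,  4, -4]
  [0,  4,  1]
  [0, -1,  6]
λ = 5: alg = 3, geom = 2

Step 1 — factor the characteristic polynomial to read off the algebraic multiplicities:
  χ_A(x) = (x - 5)^3

Step 2 — compute geometric multiplicities via the rank-nullity identity g(λ) = n − rank(A − λI):
  rank(A − (5)·I) = 1, so dim ker(A − (5)·I) = n − 1 = 2

Summary:
  λ = 5: algebraic multiplicity = 3, geometric multiplicity = 2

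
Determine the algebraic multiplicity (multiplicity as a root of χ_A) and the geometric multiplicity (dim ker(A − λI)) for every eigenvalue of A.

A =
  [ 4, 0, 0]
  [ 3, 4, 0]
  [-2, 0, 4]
λ = 4: alg = 3, geom = 2

Step 1 — factor the characteristic polynomial to read off the algebraic multiplicities:
  χ_A(x) = (x - 4)^3

Step 2 — compute geometric multiplicities via the rank-nullity identity g(λ) = n − rank(A − λI):
  rank(A − (4)·I) = 1, so dim ker(A − (4)·I) = n − 1 = 2

Summary:
  λ = 4: algebraic multiplicity = 3, geometric multiplicity = 2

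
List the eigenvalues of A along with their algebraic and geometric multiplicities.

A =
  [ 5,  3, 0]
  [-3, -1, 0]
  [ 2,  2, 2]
λ = 2: alg = 3, geom = 2

Step 1 — factor the characteristic polynomial to read off the algebraic multiplicities:
  χ_A(x) = (x - 2)^3

Step 2 — compute geometric multiplicities via the rank-nullity identity g(λ) = n − rank(A − λI):
  rank(A − (2)·I) = 1, so dim ker(A − (2)·I) = n − 1 = 2

Summary:
  λ = 2: algebraic multiplicity = 3, geometric multiplicity = 2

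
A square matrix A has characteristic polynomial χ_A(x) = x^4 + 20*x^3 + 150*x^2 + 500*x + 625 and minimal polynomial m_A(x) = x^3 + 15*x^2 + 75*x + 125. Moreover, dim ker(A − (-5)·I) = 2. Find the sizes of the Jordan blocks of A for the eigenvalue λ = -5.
Block sizes for λ = -5: [3, 1]

Step 1 — from the characteristic polynomial, algebraic multiplicity of λ = -5 is 4. From dim ker(A − (-5)·I) = 2, there are exactly 2 Jordan blocks for λ = -5.
Step 2 — from the minimal polynomial, the factor (x + 5)^3 tells us the largest block for λ = -5 has size 3.
Step 3 — with total size 4, 2 blocks, and largest block 3, the block sizes (in nonincreasing order) are [3, 1].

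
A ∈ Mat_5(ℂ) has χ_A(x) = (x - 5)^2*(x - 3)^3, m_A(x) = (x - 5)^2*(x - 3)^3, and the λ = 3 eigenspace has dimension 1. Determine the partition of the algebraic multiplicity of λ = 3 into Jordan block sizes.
Block sizes for λ = 3: [3]

Step 1 — from the characteristic polynomial, algebraic multiplicity of λ = 3 is 3. From dim ker(A − (3)·I) = 1, there are exactly 1 Jordan blocks for λ = 3.
Step 2 — from the minimal polynomial, the factor (x − 3)^3 tells us the largest block for λ = 3 has size 3.
Step 3 — with total size 3, 1 blocks, and largest block 3, the block sizes (in nonincreasing order) are [3].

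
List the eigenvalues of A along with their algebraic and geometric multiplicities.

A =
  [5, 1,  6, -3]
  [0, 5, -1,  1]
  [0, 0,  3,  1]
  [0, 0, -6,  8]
λ = 5: alg = 3, geom = 1; λ = 6: alg = 1, geom = 1

Step 1 — factor the characteristic polynomial to read off the algebraic multiplicities:
  χ_A(x) = (x - 6)*(x - 5)^3

Step 2 — compute geometric multiplicities via the rank-nullity identity g(λ) = n − rank(A − λI):
  rank(A − (5)·I) = 3, so dim ker(A − (5)·I) = n − 3 = 1
  rank(A − (6)·I) = 3, so dim ker(A − (6)·I) = n − 3 = 1

Summary:
  λ = 5: algebraic multiplicity = 3, geometric multiplicity = 1
  λ = 6: algebraic multiplicity = 1, geometric multiplicity = 1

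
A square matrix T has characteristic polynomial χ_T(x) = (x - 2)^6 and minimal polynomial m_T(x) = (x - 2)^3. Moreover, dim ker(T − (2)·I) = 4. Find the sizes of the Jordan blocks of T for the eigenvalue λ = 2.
Block sizes for λ = 2: [3, 1, 1, 1]

Step 1 — from the characteristic polynomial, algebraic multiplicity of λ = 2 is 6. From dim ker(T − (2)·I) = 4, there are exactly 4 Jordan blocks for λ = 2.
Step 2 — from the minimal polynomial, the factor (x − 2)^3 tells us the largest block for λ = 2 has size 3.
Step 3 — with total size 6, 4 blocks, and largest block 3, the block sizes (in nonincreasing order) are [3, 1, 1, 1].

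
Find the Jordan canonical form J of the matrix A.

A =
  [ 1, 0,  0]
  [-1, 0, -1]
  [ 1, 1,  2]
J_2(1) ⊕ J_1(1)

The characteristic polynomial is
  det(x·I − A) = x^3 - 3*x^2 + 3*x - 1 = (x - 1)^3

Eigenvalues and multiplicities (the geometric multiplicity of λ is n − rank(A − λI), which equals the number of Jordan blocks for λ):
  λ = 1: algebraic multiplicity = 3, geometric multiplicity = 2

Determining the block sizes for each eigenvalue:
  λ = 1: 2 blocks summing to 3 forces exactly one block of size 2 and the rest size 1 → block sizes [2, 1]

Assembling the blocks gives a Jordan form
J =
  [1, 1, 0]
  [0, 1, 0]
  [0, 0, 1]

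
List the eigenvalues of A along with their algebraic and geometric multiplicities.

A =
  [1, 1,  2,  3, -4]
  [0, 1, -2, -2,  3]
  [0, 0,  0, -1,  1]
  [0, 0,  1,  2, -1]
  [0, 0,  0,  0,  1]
λ = 1: alg = 5, geom = 2

Step 1 — factor the characteristic polynomial to read off the algebraic multiplicities:
  χ_A(x) = (x - 1)^5

Step 2 — compute geometric multiplicities via the rank-nullity identity g(λ) = n − rank(A − λI):
  rank(A − (1)·I) = 3, so dim ker(A − (1)·I) = n − 3 = 2

Summary:
  λ = 1: algebraic multiplicity = 5, geometric multiplicity = 2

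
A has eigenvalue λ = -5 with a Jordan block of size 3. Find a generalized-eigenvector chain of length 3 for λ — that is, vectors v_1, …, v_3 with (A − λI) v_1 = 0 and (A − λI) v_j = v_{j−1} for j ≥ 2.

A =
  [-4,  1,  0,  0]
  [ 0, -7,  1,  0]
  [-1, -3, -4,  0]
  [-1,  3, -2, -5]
A Jordan chain for λ = -5 of length 3:
v_1 = (1, -1, -2, 1)ᵀ
v_2 = (1, 0, -1, -1)ᵀ
v_3 = (1, 0, 0, 0)ᵀ

Let N = A − (-5)·I. We want v_3 with N^3 v_3 = 0 but N^2 v_3 ≠ 0; then v_{j-1} := N · v_j for j = 3, …, 2.

Pick v_3 = (1, 0, 0, 0)ᵀ.
Then v_2 = N · v_3 = (1, 0, -1, -1)ᵀ.
Then v_1 = N · v_2 = (1, -1, -2, 1)ᵀ.

Sanity check: (A − (-5)·I) v_1 = (0, 0, 0, 0)ᵀ = 0. ✓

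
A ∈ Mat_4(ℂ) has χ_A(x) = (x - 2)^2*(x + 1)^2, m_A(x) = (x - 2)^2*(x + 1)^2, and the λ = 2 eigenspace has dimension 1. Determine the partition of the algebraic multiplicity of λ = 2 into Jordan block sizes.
Block sizes for λ = 2: [2]

Step 1 — from the characteristic polynomial, algebraic multiplicity of λ = 2 is 2. From dim ker(A − (2)·I) = 1, there are exactly 1 Jordan blocks for λ = 2.
Step 2 — from the minimal polynomial, the factor (x − 2)^2 tells us the largest block for λ = 2 has size 2.
Step 3 — with total size 2, 1 blocks, and largest block 2, the block sizes (in nonincreasing order) are [2].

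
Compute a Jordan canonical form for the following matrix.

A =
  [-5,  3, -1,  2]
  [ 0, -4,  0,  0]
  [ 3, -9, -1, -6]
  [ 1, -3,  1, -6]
J_2(-4) ⊕ J_1(-4) ⊕ J_1(-4)

The characteristic polynomial is
  det(x·I − A) = x^4 + 16*x^3 + 96*x^2 + 256*x + 256 = (x + 4)^4

Eigenvalues and multiplicities (the geometric multiplicity of λ is n − rank(A − λI), which equals the number of Jordan blocks for λ):
  λ = -4: algebraic multiplicity = 4, geometric multiplicity = 3

Determining the block sizes for each eigenvalue:
  λ = -4: 3 blocks summing to 4 forces exactly one block of size 2 and the rest size 1 → block sizes [2, 1, 1]

Assembling the blocks gives a Jordan form
J =
  [-4,  1,  0,  0]
  [ 0, -4,  0,  0]
  [ 0,  0, -4,  0]
  [ 0,  0,  0, -4]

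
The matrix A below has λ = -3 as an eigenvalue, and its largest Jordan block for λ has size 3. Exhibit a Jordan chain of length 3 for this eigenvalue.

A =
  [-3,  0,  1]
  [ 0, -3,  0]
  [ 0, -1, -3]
A Jordan chain for λ = -3 of length 3:
v_1 = (-1, 0, 0)ᵀ
v_2 = (0, 0, -1)ᵀ
v_3 = (0, 1, 0)ᵀ

Let N = A − (-3)·I. We want v_3 with N^3 v_3 = 0 but N^2 v_3 ≠ 0; then v_{j-1} := N · v_j for j = 3, …, 2.

Pick v_3 = (0, 1, 0)ᵀ.
Then v_2 = N · v_3 = (0, 0, -1)ᵀ.
Then v_1 = N · v_2 = (-1, 0, 0)ᵀ.

Sanity check: (A − (-3)·I) v_1 = (0, 0, 0)ᵀ = 0. ✓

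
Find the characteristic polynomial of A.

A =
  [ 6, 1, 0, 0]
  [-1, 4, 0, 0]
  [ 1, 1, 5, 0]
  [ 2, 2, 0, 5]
x^4 - 20*x^3 + 150*x^2 - 500*x + 625

Expanding det(x·I − A) (e.g. by cofactor expansion or by noting that A is similar to its Jordan form J, which has the same characteristic polynomial as A) gives
  χ_A(x) = x^4 - 20*x^3 + 150*x^2 - 500*x + 625
which factors as (x - 5)^4. The eigenvalues (with algebraic multiplicities) are λ = 5 with multiplicity 4.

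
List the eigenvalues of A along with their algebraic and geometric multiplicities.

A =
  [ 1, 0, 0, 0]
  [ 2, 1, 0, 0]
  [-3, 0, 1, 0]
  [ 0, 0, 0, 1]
λ = 1: alg = 4, geom = 3

Step 1 — factor the characteristic polynomial to read off the algebraic multiplicities:
  χ_A(x) = (x - 1)^4

Step 2 — compute geometric multiplicities via the rank-nullity identity g(λ) = n − rank(A − λI):
  rank(A − (1)·I) = 1, so dim ker(A − (1)·I) = n − 1 = 3

Summary:
  λ = 1: algebraic multiplicity = 4, geometric multiplicity = 3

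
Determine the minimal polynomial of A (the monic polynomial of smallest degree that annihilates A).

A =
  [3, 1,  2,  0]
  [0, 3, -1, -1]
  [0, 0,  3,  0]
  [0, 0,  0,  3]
x^3 - 9*x^2 + 27*x - 27

The characteristic polynomial is χ_A(x) = (x - 3)^4, so the eigenvalues are known. The minimal polynomial is
  m_A(x) = Π_λ (x − λ)^{k_λ}
where k_λ is the size of the *largest* Jordan block for λ (equivalently, the smallest k with (A − λI)^k v = 0 for every generalised eigenvector v of λ).

  λ = 3: largest Jordan block has size 3, contributing (x − 3)^3

So m_A(x) = (x - 3)^3 = x^3 - 9*x^2 + 27*x - 27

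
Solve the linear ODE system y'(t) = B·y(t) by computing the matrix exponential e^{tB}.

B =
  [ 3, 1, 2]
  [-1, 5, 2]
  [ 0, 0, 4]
e^{tB} =
  [-t*exp(4*t) + exp(4*t), t*exp(4*t), 2*t*exp(4*t)]
  [-t*exp(4*t), t*exp(4*t) + exp(4*t), 2*t*exp(4*t)]
  [0, 0, exp(4*t)]

Strategy: write B = P · J · P⁻¹ where J is a Jordan canonical form, so e^{tB} = P · e^{tJ} · P⁻¹, and e^{tJ} can be computed block-by-block.

B has Jordan form
J =
  [4, 1, 0]
  [0, 4, 0]
  [0, 0, 4]
(up to reordering of blocks).

Per-block formulas:
  For a 1×1 block at λ = 4: exp(t · [4]) = [e^(4t)].
  For a 2×2 Jordan block J_2(4): exp(t · J_2(4)) = e^(4t)·(I + t·N), where N is the 2×2 nilpotent shift.

After assembling e^{tJ} and conjugating by P, we get:

e^{tB} =
  [-t*exp(4*t) + exp(4*t), t*exp(4*t), 2*t*exp(4*t)]
  [-t*exp(4*t), t*exp(4*t) + exp(4*t), 2*t*exp(4*t)]
  [0, 0, exp(4*t)]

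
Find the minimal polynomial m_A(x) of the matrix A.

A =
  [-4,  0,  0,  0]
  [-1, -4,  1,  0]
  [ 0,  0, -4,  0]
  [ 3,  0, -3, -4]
x^2 + 8*x + 16

The characteristic polynomial is χ_A(x) = (x + 4)^4, so the eigenvalues are known. The minimal polynomial is
  m_A(x) = Π_λ (x − λ)^{k_λ}
where k_λ is the size of the *largest* Jordan block for λ (equivalently, the smallest k with (A − λI)^k v = 0 for every generalised eigenvector v of λ).

  λ = -4: largest Jordan block has size 2, contributing (x + 4)^2

So m_A(x) = (x + 4)^2 = x^2 + 8*x + 16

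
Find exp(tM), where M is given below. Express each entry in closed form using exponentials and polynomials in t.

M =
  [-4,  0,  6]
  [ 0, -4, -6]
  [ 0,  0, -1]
e^{tM} =
  [exp(-4*t), 0, 2*exp(-t) - 2*exp(-4*t)]
  [0, exp(-4*t), -2*exp(-t) + 2*exp(-4*t)]
  [0, 0, exp(-t)]

Strategy: write M = P · J · P⁻¹ where J is a Jordan canonical form, so e^{tM} = P · e^{tJ} · P⁻¹, and e^{tJ} can be computed block-by-block.

M has Jordan form
J =
  [-4,  0,  0]
  [ 0, -4,  0]
  [ 0,  0, -1]
(up to reordering of blocks).

Per-block formulas:
  For a 1×1 block at λ = -1: exp(t · [-1]) = [e^(-1t)].
  For a 1×1 block at λ = -4: exp(t · [-4]) = [e^(-4t)].

After assembling e^{tJ} and conjugating by P, we get:

e^{tM} =
  [exp(-4*t), 0, 2*exp(-t) - 2*exp(-4*t)]
  [0, exp(-4*t), -2*exp(-t) + 2*exp(-4*t)]
  [0, 0, exp(-t)]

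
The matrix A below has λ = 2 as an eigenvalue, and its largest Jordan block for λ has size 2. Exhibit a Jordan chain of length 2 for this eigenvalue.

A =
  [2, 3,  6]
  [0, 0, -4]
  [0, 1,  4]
A Jordan chain for λ = 2 of length 2:
v_1 = (3, -2, 1)ᵀ
v_2 = (0, 1, 0)ᵀ

Let N = A − (2)·I. We want v_2 with N^2 v_2 = 0 but N^1 v_2 ≠ 0; then v_{j-1} := N · v_j for j = 2, …, 2.

Pick v_2 = (0, 1, 0)ᵀ.
Then v_1 = N · v_2 = (3, -2, 1)ᵀ.

Sanity check: (A − (2)·I) v_1 = (0, 0, 0)ᵀ = 0. ✓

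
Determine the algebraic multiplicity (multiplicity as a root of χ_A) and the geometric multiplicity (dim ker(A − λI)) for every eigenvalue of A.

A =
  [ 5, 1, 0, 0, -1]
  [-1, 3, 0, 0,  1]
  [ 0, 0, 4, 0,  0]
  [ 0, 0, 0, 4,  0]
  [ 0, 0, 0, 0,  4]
λ = 4: alg = 5, geom = 4

Step 1 — factor the characteristic polynomial to read off the algebraic multiplicities:
  χ_A(x) = (x - 4)^5

Step 2 — compute geometric multiplicities via the rank-nullity identity g(λ) = n − rank(A − λI):
  rank(A − (4)·I) = 1, so dim ker(A − (4)·I) = n − 1 = 4

Summary:
  λ = 4: algebraic multiplicity = 5, geometric multiplicity = 4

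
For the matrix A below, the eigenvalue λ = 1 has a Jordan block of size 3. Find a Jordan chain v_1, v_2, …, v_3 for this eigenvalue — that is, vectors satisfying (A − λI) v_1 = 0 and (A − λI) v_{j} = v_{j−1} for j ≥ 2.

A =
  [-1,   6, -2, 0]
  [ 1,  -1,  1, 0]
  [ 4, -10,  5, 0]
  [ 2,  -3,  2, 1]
A Jordan chain for λ = 1 of length 3:
v_1 = (2, 0, -2, 1)ᵀ
v_2 = (-2, 1, 4, 2)ᵀ
v_3 = (1, 0, 0, 0)ᵀ

Let N = A − (1)·I. We want v_3 with N^3 v_3 = 0 but N^2 v_3 ≠ 0; then v_{j-1} := N · v_j for j = 3, …, 2.

Pick v_3 = (1, 0, 0, 0)ᵀ.
Then v_2 = N · v_3 = (-2, 1, 4, 2)ᵀ.
Then v_1 = N · v_2 = (2, 0, -2, 1)ᵀ.

Sanity check: (A − (1)·I) v_1 = (0, 0, 0, 0)ᵀ = 0. ✓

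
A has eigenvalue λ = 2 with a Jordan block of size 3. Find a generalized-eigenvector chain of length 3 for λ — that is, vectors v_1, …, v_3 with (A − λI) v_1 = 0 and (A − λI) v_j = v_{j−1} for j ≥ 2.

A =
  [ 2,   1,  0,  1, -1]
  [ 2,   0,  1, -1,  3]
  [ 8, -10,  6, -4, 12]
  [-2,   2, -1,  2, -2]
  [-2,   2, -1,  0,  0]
A Jordan chain for λ = 2 of length 3:
v_1 = (2, 0, -4, 0, 0)ᵀ
v_2 = (0, 2, 8, -2, -2)ᵀ
v_3 = (1, 0, 0, 0, 0)ᵀ

Let N = A − (2)·I. We want v_3 with N^3 v_3 = 0 but N^2 v_3 ≠ 0; then v_{j-1} := N · v_j for j = 3, …, 2.

Pick v_3 = (1, 0, 0, 0, 0)ᵀ.
Then v_2 = N · v_3 = (0, 2, 8, -2, -2)ᵀ.
Then v_1 = N · v_2 = (2, 0, -4, 0, 0)ᵀ.

Sanity check: (A − (2)·I) v_1 = (0, 0, 0, 0, 0)ᵀ = 0. ✓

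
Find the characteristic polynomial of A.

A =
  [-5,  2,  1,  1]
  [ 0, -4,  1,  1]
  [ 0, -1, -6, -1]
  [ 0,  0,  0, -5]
x^4 + 20*x^3 + 150*x^2 + 500*x + 625

Expanding det(x·I − A) (e.g. by cofactor expansion or by noting that A is similar to its Jordan form J, which has the same characteristic polynomial as A) gives
  χ_A(x) = x^4 + 20*x^3 + 150*x^2 + 500*x + 625
which factors as (x + 5)^4. The eigenvalues (with algebraic multiplicities) are λ = -5 with multiplicity 4.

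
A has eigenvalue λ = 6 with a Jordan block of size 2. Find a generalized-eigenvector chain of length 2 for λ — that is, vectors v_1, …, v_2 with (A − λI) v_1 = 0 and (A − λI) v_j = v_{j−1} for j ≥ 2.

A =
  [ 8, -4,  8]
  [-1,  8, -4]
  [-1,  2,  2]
A Jordan chain for λ = 6 of length 2:
v_1 = (2, -1, -1)ᵀ
v_2 = (1, 0, 0)ᵀ

Let N = A − (6)·I. We want v_2 with N^2 v_2 = 0 but N^1 v_2 ≠ 0; then v_{j-1} := N · v_j for j = 2, …, 2.

Pick v_2 = (1, 0, 0)ᵀ.
Then v_1 = N · v_2 = (2, -1, -1)ᵀ.

Sanity check: (A − (6)·I) v_1 = (0, 0, 0)ᵀ = 0. ✓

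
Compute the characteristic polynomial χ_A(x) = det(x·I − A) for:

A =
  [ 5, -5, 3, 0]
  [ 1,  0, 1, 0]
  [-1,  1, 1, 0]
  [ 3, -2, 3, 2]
x^4 - 8*x^3 + 24*x^2 - 32*x + 16

Expanding det(x·I − A) (e.g. by cofactor expansion or by noting that A is similar to its Jordan form J, which has the same characteristic polynomial as A) gives
  χ_A(x) = x^4 - 8*x^3 + 24*x^2 - 32*x + 16
which factors as (x - 2)^4. The eigenvalues (with algebraic multiplicities) are λ = 2 with multiplicity 4.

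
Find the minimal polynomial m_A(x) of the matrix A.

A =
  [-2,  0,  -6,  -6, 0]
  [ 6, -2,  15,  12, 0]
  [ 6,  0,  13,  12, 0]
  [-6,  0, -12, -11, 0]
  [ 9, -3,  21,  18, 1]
x^2 + x - 2

The characteristic polynomial is χ_A(x) = (x - 1)^3*(x + 2)^2, so the eigenvalues are known. The minimal polynomial is
  m_A(x) = Π_λ (x − λ)^{k_λ}
where k_λ is the size of the *largest* Jordan block for λ (equivalently, the smallest k with (A − λI)^k v = 0 for every generalised eigenvector v of λ).

  λ = -2: largest Jordan block has size 1, contributing (x + 2)
  λ = 1: largest Jordan block has size 1, contributing (x − 1)

So m_A(x) = (x - 1)*(x + 2) = x^2 + x - 2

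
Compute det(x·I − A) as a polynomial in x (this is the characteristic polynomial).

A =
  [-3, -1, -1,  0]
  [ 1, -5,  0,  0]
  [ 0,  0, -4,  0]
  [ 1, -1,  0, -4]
x^4 + 16*x^3 + 96*x^2 + 256*x + 256

Expanding det(x·I − A) (e.g. by cofactor expansion or by noting that A is similar to its Jordan form J, which has the same characteristic polynomial as A) gives
  χ_A(x) = x^4 + 16*x^3 + 96*x^2 + 256*x + 256
which factors as (x + 4)^4. The eigenvalues (with algebraic multiplicities) are λ = -4 with multiplicity 4.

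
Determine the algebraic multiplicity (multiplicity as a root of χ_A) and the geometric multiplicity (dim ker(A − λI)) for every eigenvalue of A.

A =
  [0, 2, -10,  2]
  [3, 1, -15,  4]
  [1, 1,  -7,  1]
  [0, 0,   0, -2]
λ = -2: alg = 4, geom = 2

Step 1 — factor the characteristic polynomial to read off the algebraic multiplicities:
  χ_A(x) = (x + 2)^4

Step 2 — compute geometric multiplicities via the rank-nullity identity g(λ) = n − rank(A − λI):
  rank(A − (-2)·I) = 2, so dim ker(A − (-2)·I) = n − 2 = 2

Summary:
  λ = -2: algebraic multiplicity = 4, geometric multiplicity = 2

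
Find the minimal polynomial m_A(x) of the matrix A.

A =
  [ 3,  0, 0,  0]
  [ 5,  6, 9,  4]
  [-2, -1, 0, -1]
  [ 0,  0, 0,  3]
x^3 - 9*x^2 + 27*x - 27

The characteristic polynomial is χ_A(x) = (x - 3)^4, so the eigenvalues are known. The minimal polynomial is
  m_A(x) = Π_λ (x − λ)^{k_λ}
where k_λ is the size of the *largest* Jordan block for λ (equivalently, the smallest k with (A − λI)^k v = 0 for every generalised eigenvector v of λ).

  λ = 3: largest Jordan block has size 3, contributing (x − 3)^3

So m_A(x) = (x - 3)^3 = x^3 - 9*x^2 + 27*x - 27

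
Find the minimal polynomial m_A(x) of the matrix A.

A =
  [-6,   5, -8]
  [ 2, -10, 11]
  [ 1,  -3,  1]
x^3 + 15*x^2 + 75*x + 125

The characteristic polynomial is χ_A(x) = (x + 5)^3, so the eigenvalues are known. The minimal polynomial is
  m_A(x) = Π_λ (x − λ)^{k_λ}
where k_λ is the size of the *largest* Jordan block for λ (equivalently, the smallest k with (A − λI)^k v = 0 for every generalised eigenvector v of λ).

  λ = -5: largest Jordan block has size 3, contributing (x + 5)^3

So m_A(x) = (x + 5)^3 = x^3 + 15*x^2 + 75*x + 125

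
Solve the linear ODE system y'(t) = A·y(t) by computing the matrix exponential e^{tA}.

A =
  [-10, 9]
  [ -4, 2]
e^{tA} =
  [-6*t*exp(-4*t) + exp(-4*t), 9*t*exp(-4*t)]
  [-4*t*exp(-4*t), 6*t*exp(-4*t) + exp(-4*t)]

Strategy: write A = P · J · P⁻¹ where J is a Jordan canonical form, so e^{tA} = P · e^{tJ} · P⁻¹, and e^{tJ} can be computed block-by-block.

A has Jordan form
J =
  [-4,  1]
  [ 0, -4]
(up to reordering of blocks).

Per-block formulas:
  For a 2×2 Jordan block J_2(-4): exp(t · J_2(-4)) = e^(-4t)·(I + t·N), where N is the 2×2 nilpotent shift.

After assembling e^{tJ} and conjugating by P, we get:

e^{tA} =
  [-6*t*exp(-4*t) + exp(-4*t), 9*t*exp(-4*t)]
  [-4*t*exp(-4*t), 6*t*exp(-4*t) + exp(-4*t)]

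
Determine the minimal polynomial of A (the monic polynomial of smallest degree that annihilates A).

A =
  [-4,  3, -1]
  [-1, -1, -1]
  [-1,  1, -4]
x^3 + 9*x^2 + 27*x + 27

The characteristic polynomial is χ_A(x) = (x + 3)^3, so the eigenvalues are known. The minimal polynomial is
  m_A(x) = Π_λ (x − λ)^{k_λ}
where k_λ is the size of the *largest* Jordan block for λ (equivalently, the smallest k with (A − λI)^k v = 0 for every generalised eigenvector v of λ).

  λ = -3: largest Jordan block has size 3, contributing (x + 3)^3

So m_A(x) = (x + 3)^3 = x^3 + 9*x^2 + 27*x + 27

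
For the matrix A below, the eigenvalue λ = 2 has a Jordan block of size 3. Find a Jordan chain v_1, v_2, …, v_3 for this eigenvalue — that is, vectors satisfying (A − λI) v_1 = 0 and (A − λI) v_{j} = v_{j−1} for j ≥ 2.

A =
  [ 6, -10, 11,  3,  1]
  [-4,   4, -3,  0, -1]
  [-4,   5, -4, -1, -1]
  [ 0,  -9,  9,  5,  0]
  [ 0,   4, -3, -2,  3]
A Jordan chain for λ = 2 of length 3:
v_1 = (0, -3, -3, 0, 3)ᵀ
v_2 = (0, -8, -5, -9, 2)ᵀ
v_3 = (3, -1, -2, 0, 0)ᵀ

Let N = A − (2)·I. We want v_3 with N^3 v_3 = 0 but N^2 v_3 ≠ 0; then v_{j-1} := N · v_j for j = 3, …, 2.

Pick v_3 = (3, -1, -2, 0, 0)ᵀ.
Then v_2 = N · v_3 = (0, -8, -5, -9, 2)ᵀ.
Then v_1 = N · v_2 = (0, -3, -3, 0, 3)ᵀ.

Sanity check: (A − (2)·I) v_1 = (0, 0, 0, 0, 0)ᵀ = 0. ✓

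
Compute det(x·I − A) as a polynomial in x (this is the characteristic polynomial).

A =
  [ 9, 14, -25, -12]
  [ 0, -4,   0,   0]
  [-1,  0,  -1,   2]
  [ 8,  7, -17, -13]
x^4 + 9*x^3 + 12*x^2 - 80*x - 192

Expanding det(x·I − A) (e.g. by cofactor expansion or by noting that A is similar to its Jordan form J, which has the same characteristic polynomial as A) gives
  χ_A(x) = x^4 + 9*x^3 + 12*x^2 - 80*x - 192
which factors as (x - 3)*(x + 4)^3. The eigenvalues (with algebraic multiplicities) are λ = -4 with multiplicity 3, λ = 3 with multiplicity 1.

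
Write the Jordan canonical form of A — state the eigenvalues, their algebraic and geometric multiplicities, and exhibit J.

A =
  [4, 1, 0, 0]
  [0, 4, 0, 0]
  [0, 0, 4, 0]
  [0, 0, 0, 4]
J_2(4) ⊕ J_1(4) ⊕ J_1(4)

The characteristic polynomial is
  det(x·I − A) = x^4 - 16*x^3 + 96*x^2 - 256*x + 256 = (x - 4)^4

Eigenvalues and multiplicities (the geometric multiplicity of λ is n − rank(A − λI), which equals the number of Jordan blocks for λ):
  λ = 4: algebraic multiplicity = 4, geometric multiplicity = 3

Determining the block sizes for each eigenvalue:
  λ = 4: 3 blocks summing to 4 forces exactly one block of size 2 and the rest size 1 → block sizes [2, 1, 1]

Assembling the blocks gives a Jordan form
J =
  [4, 1, 0, 0]
  [0, 4, 0, 0]
  [0, 0, 4, 0]
  [0, 0, 0, 4]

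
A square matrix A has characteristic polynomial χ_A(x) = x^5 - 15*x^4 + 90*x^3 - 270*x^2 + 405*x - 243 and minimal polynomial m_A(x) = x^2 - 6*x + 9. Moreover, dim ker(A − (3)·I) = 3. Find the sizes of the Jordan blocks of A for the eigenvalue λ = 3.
Block sizes for λ = 3: [2, 2, 1]

Step 1 — from the characteristic polynomial, algebraic multiplicity of λ = 3 is 5. From dim ker(A − (3)·I) = 3, there are exactly 3 Jordan blocks for λ = 3.
Step 2 — from the minimal polynomial, the factor (x − 3)^2 tells us the largest block for λ = 3 has size 2.
Step 3 — with total size 5, 3 blocks, and largest block 2, the block sizes (in nonincreasing order) are [2, 2, 1].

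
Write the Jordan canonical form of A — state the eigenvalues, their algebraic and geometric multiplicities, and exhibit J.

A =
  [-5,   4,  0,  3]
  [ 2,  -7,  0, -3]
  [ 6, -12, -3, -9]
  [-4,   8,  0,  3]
J_2(-3) ⊕ J_1(-3) ⊕ J_1(-3)

The characteristic polynomial is
  det(x·I − A) = x^4 + 12*x^3 + 54*x^2 + 108*x + 81 = (x + 3)^4

Eigenvalues and multiplicities (the geometric multiplicity of λ is n − rank(A − λI), which equals the number of Jordan blocks for λ):
  λ = -3: algebraic multiplicity = 4, geometric multiplicity = 3

Determining the block sizes for each eigenvalue:
  λ = -3: 3 blocks summing to 4 forces exactly one block of size 2 and the rest size 1 → block sizes [2, 1, 1]

Assembling the blocks gives a Jordan form
J =
  [-3,  1,  0,  0]
  [ 0, -3,  0,  0]
  [ 0,  0, -3,  0]
  [ 0,  0,  0, -3]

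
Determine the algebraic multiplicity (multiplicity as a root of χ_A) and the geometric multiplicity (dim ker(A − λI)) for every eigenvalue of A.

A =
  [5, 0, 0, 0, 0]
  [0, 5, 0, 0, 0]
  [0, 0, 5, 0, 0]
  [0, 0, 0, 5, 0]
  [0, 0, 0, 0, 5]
λ = 5: alg = 5, geom = 5

Step 1 — factor the characteristic polynomial to read off the algebraic multiplicities:
  χ_A(x) = (x - 5)^5

Step 2 — compute geometric multiplicities via the rank-nullity identity g(λ) = n − rank(A − λI):
  rank(A − (5)·I) = 0, so dim ker(A − (5)·I) = n − 0 = 5

Summary:
  λ = 5: algebraic multiplicity = 5, geometric multiplicity = 5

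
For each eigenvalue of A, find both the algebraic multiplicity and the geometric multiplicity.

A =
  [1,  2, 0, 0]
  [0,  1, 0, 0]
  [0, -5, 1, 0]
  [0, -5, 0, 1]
λ = 1: alg = 4, geom = 3

Step 1 — factor the characteristic polynomial to read off the algebraic multiplicities:
  χ_A(x) = (x - 1)^4

Step 2 — compute geometric multiplicities via the rank-nullity identity g(λ) = n − rank(A − λI):
  rank(A − (1)·I) = 1, so dim ker(A − (1)·I) = n − 1 = 3

Summary:
  λ = 1: algebraic multiplicity = 4, geometric multiplicity = 3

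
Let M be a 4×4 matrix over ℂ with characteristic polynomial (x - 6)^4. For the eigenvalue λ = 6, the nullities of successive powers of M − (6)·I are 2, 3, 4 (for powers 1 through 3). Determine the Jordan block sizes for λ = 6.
Block sizes for λ = 6: [3, 1]

From the dimensions of kernels of powers, the number of Jordan blocks of size at least j is d_j − d_{j−1} where d_j = dim ker(N^j) (with d_0 = 0). Computing the differences gives [2, 1, 1].
The number of blocks of size exactly k is (#blocks of size ≥ k) − (#blocks of size ≥ k + 1), so the partition is: 1 block(s) of size 1, 1 block(s) of size 3.
In nonincreasing order the block sizes are [3, 1].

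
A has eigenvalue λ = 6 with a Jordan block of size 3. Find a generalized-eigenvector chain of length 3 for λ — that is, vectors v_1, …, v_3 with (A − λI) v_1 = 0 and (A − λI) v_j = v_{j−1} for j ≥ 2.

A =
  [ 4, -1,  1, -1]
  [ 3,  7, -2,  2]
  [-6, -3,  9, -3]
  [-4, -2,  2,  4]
A Jordan chain for λ = 6 of length 3:
v_1 = (-1, 1, -3, -2)ᵀ
v_2 = (-2, 3, -6, -4)ᵀ
v_3 = (1, 0, 0, 0)ᵀ

Let N = A − (6)·I. We want v_3 with N^3 v_3 = 0 but N^2 v_3 ≠ 0; then v_{j-1} := N · v_j for j = 3, …, 2.

Pick v_3 = (1, 0, 0, 0)ᵀ.
Then v_2 = N · v_3 = (-2, 3, -6, -4)ᵀ.
Then v_1 = N · v_2 = (-1, 1, -3, -2)ᵀ.

Sanity check: (A − (6)·I) v_1 = (0, 0, 0, 0)ᵀ = 0. ✓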